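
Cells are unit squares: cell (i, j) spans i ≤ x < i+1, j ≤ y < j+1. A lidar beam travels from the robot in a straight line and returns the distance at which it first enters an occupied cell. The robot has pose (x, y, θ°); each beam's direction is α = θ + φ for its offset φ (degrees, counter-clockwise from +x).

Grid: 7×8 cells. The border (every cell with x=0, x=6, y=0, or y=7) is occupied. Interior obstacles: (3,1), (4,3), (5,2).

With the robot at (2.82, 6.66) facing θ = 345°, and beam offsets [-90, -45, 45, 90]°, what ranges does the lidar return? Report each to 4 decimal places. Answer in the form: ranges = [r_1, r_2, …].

beam 1: φ=-90°, α=255°
  d=(-0.2588,-0.9659)  start (2,6)  tX=3.1682 tY=0.6833  stride 1/|dx|=3.8637 1/|dy|=1.0353
    cross y-line → (2,5), t=0.6833
    cross y-line → (2,4), t=1.7186
    cross y-line → (2,3), t=2.7538
    cross x-line → (1,3), t=3.1682
    cross y-line → (1,2), t=3.7891
    cross y-line → (1,1), t=4.8244
    cross y-line → (1,0), t=5.8597 (wall)
  → r_1 = 5.8597
beam 2: φ=-45°, α=300°
  d=(0.5000,-0.8660)  start (2,6)  tX=0.3600 tY=0.7621  stride 1/|dx|=2.0000 1/|dy|=1.1547
    cross x-line → (3,6), t=0.3600
    cross y-line → (3,5), t=0.7621
    cross y-line → (3,4), t=1.9168
    cross x-line → (4,4), t=2.3600
    cross y-line → (4,3), t=3.0715 (wall)
  → r_2 = 3.0715
beam 3: φ=45°, α=30°
  d=(0.8660,0.5000)  start (2,6)  tX=0.2078 tY=0.6800  stride 1/|dx|=1.1547 1/|dy|=2.0000
    cross x-line → (3,6), t=0.2078
    cross y-line → (3,7), t=0.6800 (wall)
  → r_3 = 0.6800
beam 4: φ=90°, α=75°
  d=(0.2588,0.9659)  start (2,6)  tX=0.6955 tY=0.3520  stride 1/|dx|=3.8637 1/|dy|=1.0353
    cross y-line → (2,7), t=0.3520 (wall)
  → r_4 = 0.3520

ranges = [5.8597, 3.0715, 0.6800, 0.3520]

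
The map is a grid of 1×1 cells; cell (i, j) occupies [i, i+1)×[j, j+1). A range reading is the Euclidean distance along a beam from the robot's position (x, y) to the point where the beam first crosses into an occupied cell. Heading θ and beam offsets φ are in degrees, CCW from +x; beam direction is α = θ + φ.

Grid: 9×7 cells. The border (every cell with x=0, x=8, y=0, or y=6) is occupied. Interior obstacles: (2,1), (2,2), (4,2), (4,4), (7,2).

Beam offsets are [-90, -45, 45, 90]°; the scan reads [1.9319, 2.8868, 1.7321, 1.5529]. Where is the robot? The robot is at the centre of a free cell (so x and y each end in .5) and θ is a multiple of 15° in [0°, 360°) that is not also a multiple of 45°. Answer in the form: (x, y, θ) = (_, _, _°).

Candidates: 30 free-cell centres × 16 headings = 480 poses. Raycast each; keep the one whose scan matches to 4 dp.
  (5.5, 1.5, 105°): beam 2 = 5.0000 ≠ 2.8868 ✗
  (5.5, 2.5, 15°): beam 1 = 1.5529 ≠ 1.9319 ✗
  (4.5, 1.5, 15°): beam 1 = 0.5176 ≠ 1.9319 ✗
  …
  (2.5, 3.5, 105°): r_1=1.9319, r_2=2.8868, r_3=1.7321, r_4=1.5529 — all match ✓
Unique over the lattice → pose = (2.5, 3.5, 105°).

(x, y, θ) = (2.5, 3.5, 105°)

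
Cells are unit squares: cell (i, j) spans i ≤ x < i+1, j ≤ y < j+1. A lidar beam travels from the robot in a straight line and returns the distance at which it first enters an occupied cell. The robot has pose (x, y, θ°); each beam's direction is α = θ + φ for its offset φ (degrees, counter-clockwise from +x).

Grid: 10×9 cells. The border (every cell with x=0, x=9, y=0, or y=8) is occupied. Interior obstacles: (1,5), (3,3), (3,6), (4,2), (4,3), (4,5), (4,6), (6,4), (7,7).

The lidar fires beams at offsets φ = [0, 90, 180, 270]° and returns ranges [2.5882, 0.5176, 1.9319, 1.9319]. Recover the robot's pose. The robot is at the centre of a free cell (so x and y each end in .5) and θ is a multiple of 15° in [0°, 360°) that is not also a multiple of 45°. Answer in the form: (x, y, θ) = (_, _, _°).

The pose lattice has 47·16 = 752 candidates. Test each by forward raycasting.
  (5.5, 4.5, 30°): beam 1 = 0.5774 ≠ 2.5882 ✗
  (6.5, 7.5, 210°): beam 1 = 1.7321 ≠ 2.5882 ✗
  (5.5, 6.5, 330°): beam 1 = 4.0415 ≠ 2.5882 ✗
  …
  (8.5, 3.5, 255°): r_1=2.5882, r_2=0.5176, r_3=1.9319, r_4=1.9319 — all match ✓
No second candidate reproduces the full scan.

(x, y, θ) = (8.5, 3.5, 255°)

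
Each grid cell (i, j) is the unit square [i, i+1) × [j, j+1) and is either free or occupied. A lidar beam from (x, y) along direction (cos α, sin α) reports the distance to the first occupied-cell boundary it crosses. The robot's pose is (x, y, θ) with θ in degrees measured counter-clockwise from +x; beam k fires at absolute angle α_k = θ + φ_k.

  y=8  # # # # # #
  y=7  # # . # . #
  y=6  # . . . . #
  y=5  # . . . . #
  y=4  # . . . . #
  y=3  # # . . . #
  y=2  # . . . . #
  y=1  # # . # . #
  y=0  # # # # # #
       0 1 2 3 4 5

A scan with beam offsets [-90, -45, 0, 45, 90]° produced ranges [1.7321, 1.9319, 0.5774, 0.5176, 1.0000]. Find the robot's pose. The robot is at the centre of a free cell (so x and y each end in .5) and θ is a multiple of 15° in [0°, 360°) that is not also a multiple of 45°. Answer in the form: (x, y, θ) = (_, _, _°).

(x, y, θ) = (4.5, 3.5, 330°)

Candidates: 23 free-cell centres × 16 headings = 368 poses. Raycast each; keep the one whose scan matches to 4 dp.
  (4.5, 5.5, 285°): beam 1 = 3.6235 ≠ 1.7321 ✗
  (3.5, 3.5, 105°): beam 1 = 1.5529 ≠ 1.7321 ✗
  (1.5, 5.5, 150°): beam 1 = 2.8868 ≠ 1.7321 ✗
  (3.5, 6.5, 285°): beam 1 = 2.5882 ≠ 1.7321 ✗
  …
  (4.5, 3.5, 330°): r_1=1.7321, r_2=1.9319, r_3=0.5774, r_4=0.5176, r_5=1.0000 — all match ✓
Only this pose fits every beam.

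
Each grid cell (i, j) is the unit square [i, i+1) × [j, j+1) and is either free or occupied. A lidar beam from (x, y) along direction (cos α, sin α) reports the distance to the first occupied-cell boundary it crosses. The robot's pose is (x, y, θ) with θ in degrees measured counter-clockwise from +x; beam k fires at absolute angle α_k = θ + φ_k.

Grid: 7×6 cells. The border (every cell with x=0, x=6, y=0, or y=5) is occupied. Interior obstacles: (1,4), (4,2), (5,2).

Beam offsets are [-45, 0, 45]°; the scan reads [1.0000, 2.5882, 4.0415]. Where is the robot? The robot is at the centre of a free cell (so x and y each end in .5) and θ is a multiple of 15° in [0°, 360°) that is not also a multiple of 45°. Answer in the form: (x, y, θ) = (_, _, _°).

(x, y, θ) = (1.5, 1.5, 15°)

Candidates: 17 free-cell centres × 16 headings = 272 poses. Raycast each; keep the one whose scan matches to 4 dp.
  (1.5, 3.5, 105°): beam 1 = 0.5774 ≠ 1.0000 ✗
  (2.5, 2.5, 30°): beam 1 = 1.5529 ≠ 1.0000 ✗
  (5.5, 4.5, 75°): beam 1 = 0.5774 ≠ 1.0000 ✗
  …
  (1.5, 1.5, 15°): r_1=1.0000, r_2=2.5882, r_3=4.0415 — all match ✓
Only this pose fits every beam.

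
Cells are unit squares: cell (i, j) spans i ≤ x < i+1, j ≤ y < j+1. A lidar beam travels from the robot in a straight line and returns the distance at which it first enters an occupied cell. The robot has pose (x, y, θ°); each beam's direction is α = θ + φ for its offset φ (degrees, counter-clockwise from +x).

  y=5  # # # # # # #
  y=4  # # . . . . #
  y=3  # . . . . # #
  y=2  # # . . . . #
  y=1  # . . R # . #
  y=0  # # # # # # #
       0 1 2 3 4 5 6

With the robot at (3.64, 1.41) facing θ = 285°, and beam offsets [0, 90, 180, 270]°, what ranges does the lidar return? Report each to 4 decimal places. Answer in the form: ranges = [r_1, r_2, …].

beam 1: φ=0°, α=285°
  d=(0.2588,-0.9659)  start (3,1)  tX=1.3909 tY=0.4245  stride 1/|dx|=3.8637 1/|dy|=1.0353
    cross y-line → (3,0), t=0.4245 (wall)
  → r_1 = 0.4245
beam 2: φ=90°, α=15°
  d=(0.9659,0.2588)  start (3,1)  tX=0.3727 tY=2.2796  stride 1/|dx|=1.0353 1/|dy|=3.8637
    cross x-line → (4,1), t=0.3727 (wall)
  → r_2 = 0.3727
beam 3: φ=180°, α=105°
  d=(-0.2588,0.9659)  start (3,1)  tX=2.4728 tY=0.6108  stride 1/|dx|=3.8637 1/|dy|=1.0353
    cross y-line → (3,2), t=0.6108
    cross y-line → (3,3), t=1.6461
    cross x-line → (2,3), t=2.4728
    cross y-line → (2,4), t=2.6814
    cross y-line → (2,5), t=3.7166 (wall)
  → r_3 = 3.7166
beam 4: φ=270°, α=195°
  d=(-0.9659,-0.2588)  start (3,1)  tX=0.6626 tY=1.5841  stride 1/|dx|=1.0353 1/|dy|=3.8637
    cross x-line → (2,1), t=0.6626
    cross y-line → (2,0), t=1.5841 (wall)
  → r_4 = 1.5841

ranges = [0.4245, 0.3727, 3.7166, 1.5841]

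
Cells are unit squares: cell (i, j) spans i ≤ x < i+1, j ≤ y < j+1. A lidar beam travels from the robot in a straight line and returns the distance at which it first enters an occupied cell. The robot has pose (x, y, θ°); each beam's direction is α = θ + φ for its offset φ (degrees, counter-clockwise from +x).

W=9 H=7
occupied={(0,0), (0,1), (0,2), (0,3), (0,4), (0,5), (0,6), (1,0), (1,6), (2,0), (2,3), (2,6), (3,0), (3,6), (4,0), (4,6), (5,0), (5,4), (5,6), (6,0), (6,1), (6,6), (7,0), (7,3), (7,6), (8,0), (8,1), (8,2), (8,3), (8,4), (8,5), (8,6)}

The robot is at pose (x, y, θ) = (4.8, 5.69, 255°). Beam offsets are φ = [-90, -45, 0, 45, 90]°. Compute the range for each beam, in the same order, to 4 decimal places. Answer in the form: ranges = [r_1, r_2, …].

ranges = [1.1977, 4.3879, 4.8554, 0.7967, 3.3129]

beam 1: φ=-90°, α=165°
  direction (-0.9659, 0.2588); cell (4,5); t to first gridline: x 0.8282, y 1.1977 (then +1.0353 / +3.8637)
    (3,5) via x @ 0.8282
    (3,6) via y @ 1.1977  # hit
  → r_1 = 1.1977
beam 2: φ=-45°, α=210°
  direction (-0.8660, -0.5000); cell (4,5); t to first gridline: x 0.9238, y 1.3800 (then +1.1547 / +2.0000)
    (3,5) via x @ 0.9238
    (3,4) via y @ 1.3800
    (2,4) via x @ 2.0785
    (1,4) via x @ 3.2332
    (1,3) via y @ 3.3800
    (0,3) via x @ 4.3879  # hit
  → r_2 = 4.3879
beam 3: φ=0°, α=255°
  direction (-0.2588, -0.9659); cell (4,5); t to first gridline: x 3.0910, y 0.7143 (then +3.8637 / +1.0353)
    (4,4) via y @ 0.7143
    (4,3) via y @ 1.7496
    (4,2) via y @ 2.7849
    (3,2) via x @ 3.0910
    (3,1) via y @ 3.8202
    (3,0) via y @ 4.8554  # hit
  → r_3 = 4.8554
beam 4: φ=45°, α=300°
  direction (0.5000, -0.8660); cell (4,5); t to first gridline: x 0.4000, y 0.7967 (then +2.0000 / +1.1547)
    (5,5) via x @ 0.4000
    (5,4) via y @ 0.7967  # hit
  → r_4 = 0.7967
beam 5: φ=90°, α=345°
  direction (0.9659, -0.2588); cell (4,5); t to first gridline: x 0.2071, y 2.6660 (then +1.0353 / +3.8637)
    (5,5) via x @ 0.2071
    (6,5) via x @ 1.2423
    (7,5) via x @ 2.2776
    (7,4) via y @ 2.6660
    (8,4) via x @ 3.3129  # hit
  → r_5 = 3.3129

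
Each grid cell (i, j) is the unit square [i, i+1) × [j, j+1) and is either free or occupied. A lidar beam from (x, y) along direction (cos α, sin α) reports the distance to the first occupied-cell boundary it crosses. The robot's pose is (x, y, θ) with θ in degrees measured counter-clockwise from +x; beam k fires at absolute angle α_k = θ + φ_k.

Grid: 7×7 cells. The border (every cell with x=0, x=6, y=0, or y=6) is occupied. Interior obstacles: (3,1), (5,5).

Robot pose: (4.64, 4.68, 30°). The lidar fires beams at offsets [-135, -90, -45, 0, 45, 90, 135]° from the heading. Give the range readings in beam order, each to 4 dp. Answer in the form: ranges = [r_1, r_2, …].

beam 1: φ=-135°, α=255°
  dir = (cos 255°, sin 255°) = (-0.2588, -0.9659); from cell (4,4)
  next x-line at t=2.4728, next y-line at t=0.7040; Δt_x=3.8637, Δt_y=1.0353
    y: enter (4,3) at t=0.7040
    y: enter (4,2) at t=1.7393
    x: enter (3,2) at t=2.4728
    y: enter (3,1) at t=2.7745 ← occupied
  → r_1 = 2.7745
beam 2: φ=-90°, α=300°
  dir = (cos 300°, sin 300°) = (0.5000, -0.8660); from cell (4,4)
  next x-line at t=0.7200, next y-line at t=0.7852; Δt_x=2.0000, Δt_y=1.1547
    x: enter (5,4) at t=0.7200
    y: enter (5,3) at t=0.7852
    y: enter (5,2) at t=1.9399
    x: enter (6,2) at t=2.7200 ← occupied
  → r_2 = 2.7200
beam 3: φ=-45°, α=345°
  dir = (cos 345°, sin 345°) = (0.9659, -0.2588); from cell (4,4)
  next x-line at t=0.3727, next y-line at t=2.6273; Δt_x=1.0353, Δt_y=3.8637
    x: enter (5,4) at t=0.3727
    x: enter (6,4) at t=1.4080 ← occupied
  → r_3 = 1.4080
beam 4: φ=0°, α=30°
  dir = (cos 30°, sin 30°) = (0.8660, 0.5000); from cell (4,4)
  next x-line at t=0.4157, next y-line at t=0.6400; Δt_x=1.1547, Δt_y=2.0000
    x: enter (5,4) at t=0.4157
    y: enter (5,5) at t=0.6400 ← occupied
  → r_4 = 0.6400
beam 5: φ=45°, α=75°
  dir = (cos 75°, sin 75°) = (0.2588, 0.9659); from cell (4,4)
  next x-line at t=1.3909, next y-line at t=0.3313; Δt_x=3.8637, Δt_y=1.0353
    y: enter (4,5) at t=0.3313
    y: enter (4,6) at t=1.3666 ← occupied
  → r_5 = 1.3666
beam 6: φ=90°, α=120°
  dir = (cos 120°, sin 120°) = (-0.5000, 0.8660); from cell (4,4)
  next x-line at t=1.2800, next y-line at t=0.3695; Δt_x=2.0000, Δt_y=1.1547
    y: enter (4,5) at t=0.3695
    x: enter (3,5) at t=1.2800
    y: enter (3,6) at t=1.5242 ← occupied
  → r_6 = 1.5242
beam 7: φ=135°, α=165°
  dir = (cos 165°, sin 165°) = (-0.9659, 0.2588); from cell (4,4)
  next x-line at t=0.6626, next y-line at t=1.2364; Δt_x=1.0353, Δt_y=3.8637
    x: enter (3,4) at t=0.6626
    y: enter (3,5) at t=1.2364
    x: enter (2,5) at t=1.6979
    x: enter (1,5) at t=2.7331
    x: enter (0,5) at t=3.7684 ← occupied
  → r_7 = 3.7684

ranges = [2.7745, 2.7200, 1.4080, 0.6400, 1.3666, 1.5242, 3.7684]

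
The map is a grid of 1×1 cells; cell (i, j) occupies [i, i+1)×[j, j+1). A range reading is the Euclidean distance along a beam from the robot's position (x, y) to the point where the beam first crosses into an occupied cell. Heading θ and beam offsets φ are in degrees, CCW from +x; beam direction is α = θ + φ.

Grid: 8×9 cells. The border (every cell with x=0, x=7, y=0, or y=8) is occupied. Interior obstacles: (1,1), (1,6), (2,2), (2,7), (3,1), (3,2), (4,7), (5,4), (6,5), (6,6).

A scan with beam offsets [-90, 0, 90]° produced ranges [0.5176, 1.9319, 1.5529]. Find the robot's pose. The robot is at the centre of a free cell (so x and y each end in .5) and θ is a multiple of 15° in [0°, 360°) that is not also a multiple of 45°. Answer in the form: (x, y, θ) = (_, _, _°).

(x, y, θ) = (5.5, 7.5, 285°)

The pose lattice has 32·16 = 512 candidates. Test each by forward raycasting.
  (5.5, 1.5, 30°): beam 1 = 0.5774 ≠ 0.5176 ✗
  (3.5, 4.5, 285°): beam 1 = 2.5882 ≠ 0.5176 ✗
  (6.5, 7.5, 75°): beam 2 = 0.5176 ≠ 1.9319 ✗
  …
  (5.5, 7.5, 285°): r_1=0.5176, r_2=1.9319, r_3=1.5529 — all match ✓
No second candidate reproduces the full scan.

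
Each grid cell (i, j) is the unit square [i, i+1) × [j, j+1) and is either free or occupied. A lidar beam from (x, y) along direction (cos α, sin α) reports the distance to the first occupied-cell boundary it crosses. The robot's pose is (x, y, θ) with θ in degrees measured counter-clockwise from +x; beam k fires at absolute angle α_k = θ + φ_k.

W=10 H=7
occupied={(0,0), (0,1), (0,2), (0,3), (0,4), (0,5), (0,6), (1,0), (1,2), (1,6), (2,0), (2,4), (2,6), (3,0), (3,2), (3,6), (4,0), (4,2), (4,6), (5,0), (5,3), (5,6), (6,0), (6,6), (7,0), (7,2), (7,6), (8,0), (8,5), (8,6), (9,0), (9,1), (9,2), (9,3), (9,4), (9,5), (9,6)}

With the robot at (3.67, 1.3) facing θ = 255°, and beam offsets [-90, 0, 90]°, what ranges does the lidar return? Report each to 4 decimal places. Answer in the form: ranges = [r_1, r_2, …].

ranges = [2.7046, 0.3106, 1.1591]

beam 1: φ=-90°, α=165°
  d=(-0.9659,0.2588)  start (3,1)  tX=0.6936 tY=2.7046  stride 1/|dx|=1.0353 1/|dy|=3.8637
    cross x-line → (2,1), t=0.6936
    cross x-line → (1,1), t=1.7289
    cross y-line → (1,2), t=2.7046 (wall)
  → r_1 = 2.7046
beam 2: φ=0°, α=255°
  d=(-0.2588,-0.9659)  start (3,1)  tX=2.5887 tY=0.3106  stride 1/|dx|=3.8637 1/|dy|=1.0353
    cross y-line → (3,0), t=0.3106 (wall)
  → r_2 = 0.3106
beam 3: φ=90°, α=345°
  d=(0.9659,-0.2588)  start (3,1)  tX=0.3416 tY=1.1591  stride 1/|dx|=1.0353 1/|dy|=3.8637
    cross x-line → (4,1), t=0.3416
    cross y-line → (4,0), t=1.1591 (wall)
  → r_3 = 1.1591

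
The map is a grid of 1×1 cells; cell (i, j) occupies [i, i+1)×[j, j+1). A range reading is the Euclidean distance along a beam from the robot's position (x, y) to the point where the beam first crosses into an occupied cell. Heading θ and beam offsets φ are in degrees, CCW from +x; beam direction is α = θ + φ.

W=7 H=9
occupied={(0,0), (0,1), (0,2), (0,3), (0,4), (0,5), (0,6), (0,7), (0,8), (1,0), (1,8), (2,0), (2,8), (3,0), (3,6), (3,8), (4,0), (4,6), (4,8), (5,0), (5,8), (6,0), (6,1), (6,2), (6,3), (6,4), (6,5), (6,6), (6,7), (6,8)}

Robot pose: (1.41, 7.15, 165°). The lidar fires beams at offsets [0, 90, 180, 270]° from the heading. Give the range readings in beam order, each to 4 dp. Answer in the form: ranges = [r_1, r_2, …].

ranges = [0.4245, 1.5841, 1.6461, 0.8800]

beam 1: φ=0°, α=165°
  direction (-0.9659, 0.2588); cell (1,7); t to first gridline: x 0.4245, y 3.2841 (then +1.0353 / +3.8637)
    (0,7) via x @ 0.4245  # hit
  → r_1 = 0.4245
beam 2: φ=90°, α=255°
  direction (-0.2588, -0.9659); cell (1,7); t to first gridline: x 1.5841, y 0.1553 (then +3.8637 / +1.0353)
    (1,6) via y @ 0.1553
    (1,5) via y @ 1.1906
    (0,5) via x @ 1.5841  # hit
  → r_2 = 1.5841
beam 3: φ=180°, α=345°
  direction (0.9659, -0.2588); cell (1,7); t to first gridline: x 0.6108, y 0.5796 (then +1.0353 / +3.8637)
    (1,6) via y @ 0.5796
    (2,6) via x @ 0.6108
    (3,6) via x @ 1.6461  # hit
  → r_3 = 1.6461
beam 4: φ=270°, α=75°
  direction (0.2588, 0.9659); cell (1,7); t to first gridline: x 2.2796, y 0.8800 (then +3.8637 / +1.0353)
    (1,8) via y @ 0.8800  # hit
  → r_4 = 0.8800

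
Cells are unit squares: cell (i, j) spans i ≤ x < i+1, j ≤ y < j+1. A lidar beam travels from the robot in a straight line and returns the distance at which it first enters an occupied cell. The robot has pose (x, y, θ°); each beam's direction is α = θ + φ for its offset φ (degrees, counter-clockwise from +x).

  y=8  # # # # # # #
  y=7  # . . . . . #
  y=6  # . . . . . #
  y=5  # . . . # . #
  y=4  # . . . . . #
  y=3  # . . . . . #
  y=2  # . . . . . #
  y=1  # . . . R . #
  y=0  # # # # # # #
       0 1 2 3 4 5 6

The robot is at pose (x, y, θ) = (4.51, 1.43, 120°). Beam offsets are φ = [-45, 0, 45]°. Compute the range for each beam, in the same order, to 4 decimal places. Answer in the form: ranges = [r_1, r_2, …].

beam 1: φ=-45°, α=75°
  cosα=0.2588 sinα=0.9659 | (4,1) | tMaxX 1.8932 tMaxY 0.5901 | tΔX 3.8637 tΔY 1.0353
    t=0.5901 [y] (4,2)
    t=1.6254 [y] (4,3)
    t=1.8932 [x] (5,3)
    t=2.6607 [y] (5,4)
    t=3.6959 [y] (5,5)
    t=4.7312 [y] (5,6)
    t=5.7569 [x] (6,6) — stop
  → r_1 = 5.7569
beam 2: φ=0°, α=120°
  cosα=-0.5000 sinα=0.8660 | (4,1) | tMaxX 1.0200 tMaxY 0.6582 | tΔX 2.0000 tΔY 1.1547
    t=0.6582 [y] (4,2)
    t=1.0200 [x] (3,2)
    t=1.8129 [y] (3,3)
    t=2.9676 [y] (3,4)
    t=3.0200 [x] (2,4)
    t=4.1223 [y] (2,5)
    t=5.0200 [x] (1,5)
    t=5.2770 [y] (1,6)
    t=6.4317 [y] (1,7)
    t=7.0200 [x] (0,7) — stop
  → r_2 = 7.0200
beam 3: φ=45°, α=165°
  cosα=-0.9659 sinα=0.2588 | (4,1) | tMaxX 0.5280 tMaxY 2.2023 | tΔX 1.0353 tΔY 3.8637
    t=0.5280 [x] (3,1)
    t=1.5633 [x] (2,1)
    t=2.2023 [y] (2,2)
    t=2.5985 [x] (1,2)
    t=3.6338 [x] (0,2) — stop
  → r_3 = 3.6338

ranges = [5.7569, 7.0200, 3.6338]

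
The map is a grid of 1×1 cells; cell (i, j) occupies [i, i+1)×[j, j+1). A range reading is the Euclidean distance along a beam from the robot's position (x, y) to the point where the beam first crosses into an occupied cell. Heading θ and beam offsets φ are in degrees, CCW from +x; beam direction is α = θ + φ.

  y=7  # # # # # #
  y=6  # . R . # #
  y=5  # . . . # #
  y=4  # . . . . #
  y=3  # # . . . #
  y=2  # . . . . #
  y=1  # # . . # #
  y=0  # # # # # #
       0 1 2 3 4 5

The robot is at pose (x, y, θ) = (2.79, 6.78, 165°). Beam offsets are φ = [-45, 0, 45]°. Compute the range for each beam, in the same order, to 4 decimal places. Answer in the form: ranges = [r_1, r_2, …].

beam 1: φ=-45°, α=120°
  dir = (cos 120°, sin 120°) = (-0.5000, 0.8660); from cell (2,6)
  next x-line at t=1.5800, next y-line at t=0.2540; Δt_x=2.0000, Δt_y=1.1547
    y: enter (2,7) at t=0.2540 ← occupied
  → r_1 = 0.2540
beam 2: φ=0°, α=165°
  dir = (cos 165°, sin 165°) = (-0.9659, 0.2588); from cell (2,6)
  next x-line at t=0.8179, next y-line at t=0.8500; Δt_x=1.0353, Δt_y=3.8637
    x: enter (1,6) at t=0.8179
    y: enter (1,7) at t=0.8500 ← occupied
  → r_2 = 0.8500
beam 3: φ=45°, α=210°
  dir = (cos 210°, sin 210°) = (-0.8660, -0.5000); from cell (2,6)
  next x-line at t=0.9122, next y-line at t=1.5600; Δt_x=1.1547, Δt_y=2.0000
    x: enter (1,6) at t=0.9122
    y: enter (1,5) at t=1.5600
    x: enter (0,5) at t=2.0669 ← occupied
  → r_3 = 2.0669

ranges = [0.2540, 0.8500, 2.0669]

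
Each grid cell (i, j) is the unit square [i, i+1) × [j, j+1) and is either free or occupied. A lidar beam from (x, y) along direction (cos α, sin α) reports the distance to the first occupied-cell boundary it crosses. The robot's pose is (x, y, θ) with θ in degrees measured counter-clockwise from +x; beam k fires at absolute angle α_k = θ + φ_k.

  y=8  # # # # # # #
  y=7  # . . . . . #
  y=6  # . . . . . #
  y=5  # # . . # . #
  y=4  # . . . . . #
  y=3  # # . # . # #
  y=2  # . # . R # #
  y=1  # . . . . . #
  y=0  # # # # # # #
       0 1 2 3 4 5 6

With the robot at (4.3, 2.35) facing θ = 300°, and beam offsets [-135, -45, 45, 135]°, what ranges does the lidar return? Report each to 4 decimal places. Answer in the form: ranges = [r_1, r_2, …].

ranges = [1.3459, 1.3976, 0.7247, 5.8493]

beam 1: φ=-135°, α=165°
  cosα=-0.9659 sinα=0.2588 | (4,2) | tMaxX 0.3106 tMaxY 2.5114 | tΔX 1.0353 tΔY 3.8637
    t=0.3106 [x] (3,2)
    t=1.3459 [x] (2,2) — stop
  → r_1 = 1.3459
beam 2: φ=-45°, α=255°
  cosα=-0.2588 sinα=-0.9659 | (4,2) | tMaxX 1.1591 tMaxY 0.3623 | tΔX 3.8637 tΔY 1.0353
    t=0.3623 [y] (4,1)
    t=1.1591 [x] (3,1)
    t=1.3976 [y] (3,0) — stop
  → r_2 = 1.3976
beam 3: φ=45°, α=345°
  cosα=0.9659 sinα=-0.2588 | (4,2) | tMaxX 0.7247 tMaxY 1.3523 | tΔX 1.0353 tΔY 3.8637
    t=0.7247 [x] (5,2) — stop
  → r_3 = 0.7247
beam 4: φ=135°, α=75°
  cosα=0.2588 sinα=0.9659 | (4,2) | tMaxX 2.7046 tMaxY 0.6729 | tΔX 3.8637 tΔY 1.0353
    t=0.6729 [y] (4,3)
    t=1.7082 [y] (4,4)
    t=2.7046 [x] (5,4)
    t=2.7435 [y] (5,5)
    t=3.7788 [y] (5,6)
    t=4.8140 [y] (5,7)
    t=5.8493 [y] (5,8) — stop
  → r_4 = 5.8493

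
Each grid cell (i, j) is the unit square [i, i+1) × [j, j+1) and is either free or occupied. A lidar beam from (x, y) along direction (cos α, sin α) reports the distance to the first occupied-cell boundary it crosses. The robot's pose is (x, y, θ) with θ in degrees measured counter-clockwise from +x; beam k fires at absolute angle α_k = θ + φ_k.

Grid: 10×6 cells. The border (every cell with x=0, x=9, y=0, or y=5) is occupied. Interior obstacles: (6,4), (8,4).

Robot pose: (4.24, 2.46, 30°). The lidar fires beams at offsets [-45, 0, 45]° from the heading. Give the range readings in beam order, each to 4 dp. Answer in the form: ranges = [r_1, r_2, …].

ranges = [4.9279, 3.0800, 2.6296]

beam 1: φ=-45°, α=345°
  dir = (cos 345°, sin 345°) = (0.9659, -0.2588); from cell (4,2)
  next x-line at t=0.7868, next y-line at t=1.7773; Δt_x=1.0353, Δt_y=3.8637
    x: enter (5,2) at t=0.7868
    y: enter (5,1) at t=1.7773
    x: enter (6,1) at t=1.8221
    x: enter (7,1) at t=2.8574
    x: enter (8,1) at t=3.8926
    x: enter (9,1) at t=4.9279 ← occupied
  → r_1 = 4.9279
beam 2: φ=0°, α=30°
  dir = (cos 30°, sin 30°) = (0.8660, 0.5000); from cell (4,2)
  next x-line at t=0.8776, next y-line at t=1.0800; Δt_x=1.1547, Δt_y=2.0000
    x: enter (5,2) at t=0.8776
    y: enter (5,3) at t=1.0800
    x: enter (6,3) at t=2.0323
    y: enter (6,4) at t=3.0800 ← occupied
  → r_2 = 3.0800
beam 3: φ=45°, α=75°
  dir = (cos 75°, sin 75°) = (0.2588, 0.9659); from cell (4,2)
  next x-line at t=2.9364, next y-line at t=0.5590; Δt_x=3.8637, Δt_y=1.0353
    y: enter (4,3) at t=0.5590
    y: enter (4,4) at t=1.5943
    y: enter (4,5) at t=2.6296 ← occupied
  → r_3 = 2.6296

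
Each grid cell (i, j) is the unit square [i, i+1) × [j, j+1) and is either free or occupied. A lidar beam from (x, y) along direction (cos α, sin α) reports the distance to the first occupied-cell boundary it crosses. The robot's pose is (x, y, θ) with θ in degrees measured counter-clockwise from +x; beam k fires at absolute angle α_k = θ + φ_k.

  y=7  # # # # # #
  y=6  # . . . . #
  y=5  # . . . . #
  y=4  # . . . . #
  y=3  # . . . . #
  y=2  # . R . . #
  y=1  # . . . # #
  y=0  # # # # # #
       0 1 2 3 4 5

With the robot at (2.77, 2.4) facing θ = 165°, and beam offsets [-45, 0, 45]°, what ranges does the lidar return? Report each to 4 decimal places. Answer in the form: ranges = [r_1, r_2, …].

ranges = [3.5400, 1.8324, 2.0438]

beam 1: φ=-45°, α=120°
  d=(-0.5000,0.8660)  start (2,2)  tX=1.5400 tY=0.6928  stride 1/|dx|=2.0000 1/|dy|=1.1547
    cross y-line → (2,3), t=0.6928
    cross x-line → (1,3), t=1.5400
    cross y-line → (1,4), t=1.8475
    cross y-line → (1,5), t=3.0022
    cross x-line → (0,5), t=3.5400 (wall)
  → r_1 = 3.5400
beam 2: φ=0°, α=165°
  d=(-0.9659,0.2588)  start (2,2)  tX=0.7972 tY=2.3182  stride 1/|dx|=1.0353 1/|dy|=3.8637
    cross x-line → (1,2), t=0.7972
    cross x-line → (0,2), t=1.8324 (wall)
  → r_2 = 1.8324
beam 3: φ=45°, α=210°
  d=(-0.8660,-0.5000)  start (2,2)  tX=0.8891 tY=0.8000  stride 1/|dx|=1.1547 1/|dy|=2.0000
    cross y-line → (2,1), t=0.8000
    cross x-line → (1,1), t=0.8891
    cross x-line → (0,1), t=2.0438 (wall)
  → r_3 = 2.0438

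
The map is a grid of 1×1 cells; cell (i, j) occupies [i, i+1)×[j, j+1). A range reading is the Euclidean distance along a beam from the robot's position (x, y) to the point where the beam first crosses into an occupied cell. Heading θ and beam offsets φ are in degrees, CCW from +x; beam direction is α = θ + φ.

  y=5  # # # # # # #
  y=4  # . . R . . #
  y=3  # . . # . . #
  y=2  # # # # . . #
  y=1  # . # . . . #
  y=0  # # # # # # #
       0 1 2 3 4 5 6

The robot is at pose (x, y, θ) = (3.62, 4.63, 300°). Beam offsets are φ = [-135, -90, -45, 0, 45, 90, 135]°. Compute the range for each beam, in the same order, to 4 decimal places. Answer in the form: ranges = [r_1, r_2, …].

beam 1: φ=-135°, α=165°
  dir = (cos 165°, sin 165°) = (-0.9659, 0.2588); from cell (3,4)
  next x-line at t=0.6419, next y-line at t=1.4296; Δt_x=1.0353, Δt_y=3.8637
    x: enter (2,4) at t=0.6419
    y: enter (2,5) at t=1.4296 ← occupied
  → r_1 = 1.4296
beam 2: φ=-90°, α=210°
  dir = (cos 210°, sin 210°) = (-0.8660, -0.5000); from cell (3,4)
  next x-line at t=0.7159, next y-line at t=1.2600; Δt_x=1.1547, Δt_y=2.0000
    x: enter (2,4) at t=0.7159
    y: enter (2,3) at t=1.2600
    x: enter (1,3) at t=1.8706
    x: enter (0,3) at t=3.0253 ← occupied
  → r_2 = 3.0253
beam 3: φ=-45°, α=255°
  dir = (cos 255°, sin 255°) = (-0.2588, -0.9659); from cell (3,4)
  next x-line at t=2.3955, next y-line at t=0.6522; Δt_x=3.8637, Δt_y=1.0353
    y: enter (3,3) at t=0.6522 ← occupied
  → r_3 = 0.6522
beam 4: φ=0°, α=300°
  dir = (cos 300°, sin 300°) = (0.5000, -0.8660); from cell (3,4)
  next x-line at t=0.7600, next y-line at t=0.7275; Δt_x=2.0000, Δt_y=1.1547
    y: enter (3,3) at t=0.7275 ← occupied
  → r_4 = 0.7275
beam 5: φ=45°, α=345°
  dir = (cos 345°, sin 345°) = (0.9659, -0.2588); from cell (3,4)
  next x-line at t=0.3934, next y-line at t=2.4341; Δt_x=1.0353, Δt_y=3.8637
    x: enter (4,4) at t=0.3934
    x: enter (5,4) at t=1.4287
    y: enter (5,3) at t=2.4341
    x: enter (6,3) at t=2.4640 ← occupied
  → r_5 = 2.4640
beam 6: φ=90°, α=30°
  dir = (cos 30°, sin 30°) = (0.8660, 0.5000); from cell (3,4)
  next x-line at t=0.4388, next y-line at t=0.7400; Δt_x=1.1547, Δt_y=2.0000
    x: enter (4,4) at t=0.4388
    y: enter (4,5) at t=0.7400 ← occupied
  → r_6 = 0.7400
beam 7: φ=135°, α=75°
  dir = (cos 75°, sin 75°) = (0.2588, 0.9659); from cell (3,4)
  next x-line at t=1.4682, next y-line at t=0.3831; Δt_x=3.8637, Δt_y=1.0353
    y: enter (3,5) at t=0.3831 ← occupied
  → r_7 = 0.3831

ranges = [1.4296, 3.0253, 0.6522, 0.7275, 2.4640, 0.7400, 0.3831]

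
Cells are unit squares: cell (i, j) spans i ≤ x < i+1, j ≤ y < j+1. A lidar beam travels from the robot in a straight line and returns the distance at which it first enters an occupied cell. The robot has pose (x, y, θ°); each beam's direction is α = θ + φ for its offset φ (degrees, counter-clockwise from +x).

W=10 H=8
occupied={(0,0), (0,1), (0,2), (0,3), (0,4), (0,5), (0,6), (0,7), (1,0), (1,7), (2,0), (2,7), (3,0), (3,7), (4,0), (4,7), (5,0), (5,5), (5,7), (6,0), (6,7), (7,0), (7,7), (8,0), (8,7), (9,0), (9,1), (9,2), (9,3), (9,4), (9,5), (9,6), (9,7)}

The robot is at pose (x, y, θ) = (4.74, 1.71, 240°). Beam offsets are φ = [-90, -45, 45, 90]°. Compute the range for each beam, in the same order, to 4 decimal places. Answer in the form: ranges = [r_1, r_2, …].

ranges = [4.3186, 2.7432, 0.7350, 1.4200]

beam 1: φ=-90°, α=150°
  d=(-0.8660,0.5000)  start (4,1)  tX=0.8545 tY=0.5800  stride 1/|dx|=1.1547 1/|dy|=2.0000
    cross y-line → (4,2), t=0.5800
    cross x-line → (3,2), t=0.8545
    cross x-line → (2,2), t=2.0092
    cross y-line → (2,3), t=2.5800
    cross x-line → (1,3), t=3.1639
    cross x-line → (0,3), t=4.3186 (wall)
  → r_1 = 4.3186
beam 2: φ=-45°, α=195°
  d=(-0.9659,-0.2588)  start (4,1)  tX=0.7661 tY=2.7432  stride 1/|dx|=1.0353 1/|dy|=3.8637
    cross x-line → (3,1), t=0.7661
    cross x-line → (2,1), t=1.8014
    cross y-line → (2,0), t=2.7432 (wall)
  → r_2 = 2.7432
beam 3: φ=45°, α=285°
  d=(0.2588,-0.9659)  start (4,1)  tX=1.0046 tY=0.7350  stride 1/|dx|=3.8637 1/|dy|=1.0353
    cross y-line → (4,0), t=0.7350 (wall)
  → r_3 = 0.7350
beam 4: φ=90°, α=330°
  d=(0.8660,-0.5000)  start (4,1)  tX=0.3002 tY=1.4200  stride 1/|dx|=1.1547 1/|dy|=2.0000
    cross x-line → (5,1), t=0.3002
    cross y-line → (5,0), t=1.4200 (wall)
  → r_4 = 1.4200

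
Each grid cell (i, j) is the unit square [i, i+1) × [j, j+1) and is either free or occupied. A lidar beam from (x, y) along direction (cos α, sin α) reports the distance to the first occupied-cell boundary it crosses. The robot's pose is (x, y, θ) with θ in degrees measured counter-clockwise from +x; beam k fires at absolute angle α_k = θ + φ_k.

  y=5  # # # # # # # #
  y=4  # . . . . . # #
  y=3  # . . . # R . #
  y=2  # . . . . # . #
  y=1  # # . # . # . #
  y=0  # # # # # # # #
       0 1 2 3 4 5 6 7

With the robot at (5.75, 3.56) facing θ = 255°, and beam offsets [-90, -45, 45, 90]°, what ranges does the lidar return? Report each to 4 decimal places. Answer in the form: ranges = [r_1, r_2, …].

ranges = [0.7765, 0.8660, 2.5000, 1.2941]

beam 1: φ=-90°, α=165°
  direction (-0.9659, 0.2588); cell (5,3); t to first gridline: x 0.7765, y 1.7000 (then +1.0353 / +3.8637)
    (4,3) via x @ 0.7765  # hit
  → r_1 = 0.7765
beam 2: φ=-45°, α=210°
  direction (-0.8660, -0.5000); cell (5,3); t to first gridline: x 0.8660, y 1.1200 (then +1.1547 / +2.0000)
    (4,3) via x @ 0.8660  # hit
  → r_2 = 0.8660
beam 3: φ=45°, α=300°
  direction (0.5000, -0.8660); cell (5,3); t to first gridline: x 0.5000, y 0.6466 (then +2.0000 / +1.1547)
    (6,3) via x @ 0.5000
    (6,2) via y @ 0.6466
    (6,1) via y @ 1.8013
    (7,1) via x @ 2.5000  # hit
  → r_3 = 2.5000
beam 4: φ=90°, α=345°
  direction (0.9659, -0.2588); cell (5,3); t to first gridline: x 0.2588, y 2.1637 (then +1.0353 / +3.8637)
    (6,3) via x @ 0.2588
    (7,3) via x @ 1.2941  # hit
  → r_4 = 1.2941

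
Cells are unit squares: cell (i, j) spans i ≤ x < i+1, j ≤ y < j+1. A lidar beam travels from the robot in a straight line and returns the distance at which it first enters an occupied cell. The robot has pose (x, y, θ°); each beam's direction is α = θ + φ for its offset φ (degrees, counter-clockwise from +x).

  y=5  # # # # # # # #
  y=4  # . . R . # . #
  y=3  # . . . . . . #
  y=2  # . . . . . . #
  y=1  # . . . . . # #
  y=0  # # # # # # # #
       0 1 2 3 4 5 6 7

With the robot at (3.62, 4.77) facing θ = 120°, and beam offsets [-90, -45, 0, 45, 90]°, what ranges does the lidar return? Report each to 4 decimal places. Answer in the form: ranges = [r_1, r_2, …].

ranges = [0.4600, 0.2381, 0.2656, 0.8887, 3.0253]

beam 1: φ=-90°, α=30°
  d=(0.8660,0.5000)  start (3,4)  tX=0.4388 tY=0.4600  stride 1/|dx|=1.1547 1/|dy|=2.0000
    cross x-line → (4,4), t=0.4388
    cross y-line → (4,5), t=0.4600 (wall)
  → r_1 = 0.4600
beam 2: φ=-45°, α=75°
  d=(0.2588,0.9659)  start (3,4)  tX=1.4682 tY=0.2381  stride 1/|dx|=3.8637 1/|dy|=1.0353
    cross y-line → (3,5), t=0.2381 (wall)
  → r_2 = 0.2381
beam 3: φ=0°, α=120°
  d=(-0.5000,0.8660)  start (3,4)  tX=1.2400 tY=0.2656  stride 1/|dx|=2.0000 1/|dy|=1.1547
    cross y-line → (3,5), t=0.2656 (wall)
  → r_3 = 0.2656
beam 4: φ=45°, α=165°
  d=(-0.9659,0.2588)  start (3,4)  tX=0.6419 tY=0.8887  stride 1/|dx|=1.0353 1/|dy|=3.8637
    cross x-line → (2,4), t=0.6419
    cross y-line → (2,5), t=0.8887 (wall)
  → r_4 = 0.8887
beam 5: φ=90°, α=210°
  d=(-0.8660,-0.5000)  start (3,4)  tX=0.7159 tY=1.5400  stride 1/|dx|=1.1547 1/|dy|=2.0000
    cross x-line → (2,4), t=0.7159
    cross y-line → (2,3), t=1.5400
    cross x-line → (1,3), t=1.8706
    cross x-line → (0,3), t=3.0253 (wall)
  → r_5 = 3.0253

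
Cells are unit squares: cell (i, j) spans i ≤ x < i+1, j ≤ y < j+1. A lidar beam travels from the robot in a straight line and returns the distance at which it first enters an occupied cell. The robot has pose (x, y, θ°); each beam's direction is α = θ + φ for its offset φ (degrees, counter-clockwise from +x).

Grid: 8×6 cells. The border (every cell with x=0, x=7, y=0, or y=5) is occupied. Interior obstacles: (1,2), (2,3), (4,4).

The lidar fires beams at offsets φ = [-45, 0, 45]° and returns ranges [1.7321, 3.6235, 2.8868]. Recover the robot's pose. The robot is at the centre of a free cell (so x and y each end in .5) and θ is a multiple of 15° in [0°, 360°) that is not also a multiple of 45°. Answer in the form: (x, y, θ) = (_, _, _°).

Candidates: 21 free-cell centres × 16 headings = 336 poses. Raycast each; keep the one whose scan matches to 4 dp.
  (2.5, 2.5, 285°): beam 2 = 1.5529 ≠ 3.6235 ✗
  (3.5, 1.5, 240°): beam 1 = 1.9319 ≠ 1.7321 ✗
  (2.5, 4.5, 120°): beam 1 = 0.5176 ≠ 1.7321 ✗
  …
  (5.5, 1.5, 75°): r_1=1.7321, r_2=3.6235, r_3=2.8868 — all match ✓
No second candidate reproduces the full scan.

(x, y, θ) = (5.5, 1.5, 75°)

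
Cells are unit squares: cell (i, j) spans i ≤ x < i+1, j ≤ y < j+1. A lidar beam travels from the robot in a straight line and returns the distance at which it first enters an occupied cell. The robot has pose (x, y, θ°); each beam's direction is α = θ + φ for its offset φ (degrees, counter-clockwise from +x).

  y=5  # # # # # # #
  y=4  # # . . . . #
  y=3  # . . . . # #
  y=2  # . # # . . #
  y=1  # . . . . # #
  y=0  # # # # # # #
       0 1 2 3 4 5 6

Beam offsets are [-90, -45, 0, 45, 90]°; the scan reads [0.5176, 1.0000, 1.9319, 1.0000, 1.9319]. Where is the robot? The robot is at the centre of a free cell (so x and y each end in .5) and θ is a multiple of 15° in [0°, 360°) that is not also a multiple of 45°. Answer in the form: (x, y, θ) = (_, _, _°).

(x, y, θ) = (1.5, 1.5, 15°)

Enumerate (i+0.5, j+0.5, θ) over the 15 free cells and 16 admissible headings. For each, cast all 5 beams and compare to the given ranges.
  (4.5, 2.5, 165°): beam 1 = 2.5882 ≠ 0.5176 ✗
  (2.5, 4.5, 285°): beam 2 = 3.0000 ≠ 1.0000 ✗
  (3.5, 1.5, 165°): beam 2 = 0.5774 ≠ 1.0000 ✗
  (3.5, 4.5, 345°): beam 1 = 1.5529 ≠ 0.5176 ✗
  …
  (1.5, 1.5, 15°): r_1=0.5176, r_2=1.0000, r_3=1.9319, r_4=1.0000, r_5=1.9319 — all match ✓
Only this pose fits every beam.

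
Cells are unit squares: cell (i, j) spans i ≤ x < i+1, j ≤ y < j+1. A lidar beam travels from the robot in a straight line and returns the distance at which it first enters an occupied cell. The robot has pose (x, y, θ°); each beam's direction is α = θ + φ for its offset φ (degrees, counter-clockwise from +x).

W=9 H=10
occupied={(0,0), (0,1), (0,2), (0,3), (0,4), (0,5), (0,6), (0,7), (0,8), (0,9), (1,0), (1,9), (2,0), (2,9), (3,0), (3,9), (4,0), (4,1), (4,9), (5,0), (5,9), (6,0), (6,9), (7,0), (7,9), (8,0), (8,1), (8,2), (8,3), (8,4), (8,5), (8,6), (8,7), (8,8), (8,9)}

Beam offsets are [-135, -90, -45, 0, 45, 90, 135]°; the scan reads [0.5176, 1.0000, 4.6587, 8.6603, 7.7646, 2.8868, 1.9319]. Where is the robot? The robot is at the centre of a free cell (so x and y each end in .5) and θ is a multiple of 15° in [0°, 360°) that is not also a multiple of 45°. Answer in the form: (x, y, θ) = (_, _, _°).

Candidates: 55 free-cell centres × 16 headings = 880 poses. Raycast each; keep the one whose scan matches to 4 dp.
  (1.5, 6.5, 60°): beam 1 = 5.6940 ≠ 0.5176 ✗
  (3.5, 3.5, 105°): beam 1 = 5.0000 ≠ 0.5176 ✗
  (4.5, 4.5, 345°): beam 1 = 4.0415 ≠ 0.5176 ✗
  …
  (5.5, 8.5, 240°): r_1=0.5176, r_2=1.0000, r_3=4.6587, r_4=8.6603, r_5=7.7646, r_6=2.8868, r_7=1.9319 — all match ✓
Unique over the lattice → pose = (5.5, 8.5, 240°).

(x, y, θ) = (5.5, 8.5, 240°)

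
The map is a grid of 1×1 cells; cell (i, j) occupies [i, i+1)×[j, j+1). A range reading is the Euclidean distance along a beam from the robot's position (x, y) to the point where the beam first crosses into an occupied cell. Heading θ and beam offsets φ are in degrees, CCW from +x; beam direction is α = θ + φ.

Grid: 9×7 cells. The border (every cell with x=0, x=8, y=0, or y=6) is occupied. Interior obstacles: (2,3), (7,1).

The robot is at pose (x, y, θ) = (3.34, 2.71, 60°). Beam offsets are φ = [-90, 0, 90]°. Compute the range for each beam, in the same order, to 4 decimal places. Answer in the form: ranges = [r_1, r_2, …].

ranges = [3.4200, 3.7990, 0.5800]

beam 1: φ=-90°, α=330°
  dir = (cos 330°, sin 330°) = (0.8660, -0.5000); from cell (3,2)
  next x-line at t=0.7621, next y-line at t=1.4200; Δt_x=1.1547, Δt_y=2.0000
    x: enter (4,2) at t=0.7621
    y: enter (4,1) at t=1.4200
    x: enter (5,1) at t=1.9168
    x: enter (6,1) at t=3.0715
    y: enter (6,0) at t=3.4200 ← occupied
  → r_1 = 3.4200
beam 2: φ=0°, α=60°
  dir = (cos 60°, sin 60°) = (0.5000, 0.8660); from cell (3,2)
  next x-line at t=1.3200, next y-line at t=0.3349; Δt_x=2.0000, Δt_y=1.1547
    y: enter (3,3) at t=0.3349
    x: enter (4,3) at t=1.3200
    y: enter (4,4) at t=1.4896
    y: enter (4,5) at t=2.6443
    x: enter (5,5) at t=3.3200
    y: enter (5,6) at t=3.7990 ← occupied
  → r_2 = 3.7990
beam 3: φ=90°, α=150°
  dir = (cos 150°, sin 150°) = (-0.8660, 0.5000); from cell (3,2)
  next x-line at t=0.3926, next y-line at t=0.5800; Δt_x=1.1547, Δt_y=2.0000
    x: enter (2,2) at t=0.3926
    y: enter (2,3) at t=0.5800 ← occupied
  → r_3 = 0.5800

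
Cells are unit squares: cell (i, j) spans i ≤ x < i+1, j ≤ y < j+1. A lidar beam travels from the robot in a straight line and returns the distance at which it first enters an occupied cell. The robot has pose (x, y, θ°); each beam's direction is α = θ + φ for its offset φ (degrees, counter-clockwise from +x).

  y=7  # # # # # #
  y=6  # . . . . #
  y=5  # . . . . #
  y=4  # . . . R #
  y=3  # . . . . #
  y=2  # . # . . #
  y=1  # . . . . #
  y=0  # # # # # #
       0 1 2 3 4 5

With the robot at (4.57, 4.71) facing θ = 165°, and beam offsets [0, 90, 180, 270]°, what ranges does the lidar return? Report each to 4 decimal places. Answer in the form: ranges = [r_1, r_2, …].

beam 1: φ=0°, α=165°
  d=(-0.9659,0.2588)  start (4,4)  tX=0.5901 tY=1.1205  stride 1/|dx|=1.0353 1/|dy|=3.8637
    cross x-line → (3,4), t=0.5901
    cross y-line → (3,5), t=1.1205
    cross x-line → (2,5), t=1.6254
    cross x-line → (1,5), t=2.6607
    cross x-line → (0,5), t=3.6959 (wall)
  → r_1 = 3.6959
beam 2: φ=90°, α=255°
  d=(-0.2588,-0.9659)  start (4,4)  tX=2.2023 tY=0.7350  stride 1/|dx|=3.8637 1/|dy|=1.0353
    cross y-line → (4,3), t=0.7350
    cross y-line → (4,2), t=1.7703
    cross x-line → (3,2), t=2.2023
    cross y-line → (3,1), t=2.8056
    cross y-line → (3,0), t=3.8409 (wall)
  → r_2 = 3.8409
beam 3: φ=180°, α=345°
  d=(0.9659,-0.2588)  start (4,4)  tX=0.4452 tY=2.7432  stride 1/|dx|=1.0353 1/|dy|=3.8637
    cross x-line → (5,4), t=0.4452 (wall)
  → r_3 = 0.4452
beam 4: φ=270°, α=75°
  d=(0.2588,0.9659)  start (4,4)  tX=1.6614 tY=0.3002  stride 1/|dx|=3.8637 1/|dy|=1.0353
    cross y-line → (4,5), t=0.3002
    cross y-line → (4,6), t=1.3355
    cross x-line → (5,6), t=1.6614 (wall)
  → r_4 = 1.6614

ranges = [3.6959, 3.8409, 0.4452, 1.6614]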